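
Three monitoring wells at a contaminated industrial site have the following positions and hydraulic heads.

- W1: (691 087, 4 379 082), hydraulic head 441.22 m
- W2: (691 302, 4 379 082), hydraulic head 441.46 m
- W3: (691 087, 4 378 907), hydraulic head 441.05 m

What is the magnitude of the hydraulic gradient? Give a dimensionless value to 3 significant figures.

0.00148

∂h/∂x = (441.46 − 441.22) / (691302 − 691087) = +0.001116
∂h/∂y = (441.05 − 441.22) / (4378907 − 4379082) = +0.0009714
|∇h| = √(0.001116² + 0.0009714²) = 0.00148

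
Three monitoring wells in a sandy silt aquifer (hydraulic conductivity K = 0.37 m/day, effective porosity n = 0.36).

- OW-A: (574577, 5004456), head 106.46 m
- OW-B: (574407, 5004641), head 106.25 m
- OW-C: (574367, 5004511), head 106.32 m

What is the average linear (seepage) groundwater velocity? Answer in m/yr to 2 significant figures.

Taking OW-A as reference: OW-B−OW-A = (-170, 185, -0.21); OW-C−OW-A = (-210, 55, -0.14).
Determinant of the coordinate differences = (-170)·55 − (-210)·185 = 29500.
∂h/∂x = [(-0.21)·55 − (-0.14)·185] / 29500 = +0.0004864
∂h/∂y = [(-170)·(-0.14) − (-210)·(-0.21)] / 29500 = -0.0006881
|∇h| = √(0.0004864² + -0.0006881²) = 0.0008427
Seepage velocity v = K·i/n = 0.37 × 0.0008427 / 0.36 = 0.0008661 m/day = 0.3163 m/yr.

0.32 m/yr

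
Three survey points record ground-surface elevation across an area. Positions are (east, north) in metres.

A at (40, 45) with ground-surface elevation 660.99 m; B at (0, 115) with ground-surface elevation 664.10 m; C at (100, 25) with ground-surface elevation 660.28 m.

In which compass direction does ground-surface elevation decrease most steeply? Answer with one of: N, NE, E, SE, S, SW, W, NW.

Taking A as reference: B−A = (-40, 70, +3.11); C−A = (60, -20, -0.71).
Solve a·Δx + b·Δy = Δz: det = (-40)·(-20) − 60·70 = -3400.
∂z/∂x = [(+3.11)·(-20) − (-0.71)·70] / -3400 = +0.003676
∂z/∂y = [(-40)·(-0.71) − 60·(+3.11)] / -3400 = +0.04653
Steepest decrease is along −∇f = (-0.003676 E, -0.04653 N) → south.

S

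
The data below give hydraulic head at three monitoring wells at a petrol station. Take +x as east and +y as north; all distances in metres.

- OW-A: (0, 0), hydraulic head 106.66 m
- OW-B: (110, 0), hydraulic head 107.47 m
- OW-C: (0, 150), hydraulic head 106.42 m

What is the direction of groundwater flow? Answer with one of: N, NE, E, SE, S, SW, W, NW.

W

∂h/∂x = (107.47 − 106.66) / (110 − 0) = +0.007364
∂h/∂y = (106.42 − 106.66) / (150 − 0) = -0.001600
Flow = −∇h = (-0.007364 east, +0.001600 north), which points west.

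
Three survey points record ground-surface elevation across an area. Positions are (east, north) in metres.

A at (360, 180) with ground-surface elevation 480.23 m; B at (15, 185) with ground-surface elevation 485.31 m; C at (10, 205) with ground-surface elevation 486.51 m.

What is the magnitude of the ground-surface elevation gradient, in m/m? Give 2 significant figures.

Taking A as reference: B−A = (-345, 5, +5.08); C−A = (-350, 25, +6.28).
Solve a·Δx + b·Δy = Δz: det = (-345)·25 − (-350)·5 = -6875.
∂z/∂x = [(+5.08)·25 − (+6.28)·5] / -6875 = -0.01391
∂z/∂y = [(-345)·(+6.28) − (-350)·(+5.08)] / -6875 = +0.05652
|∇f| = √(-0.01391² + 0.05652²) = 0.05821 m/m

0.058 m/m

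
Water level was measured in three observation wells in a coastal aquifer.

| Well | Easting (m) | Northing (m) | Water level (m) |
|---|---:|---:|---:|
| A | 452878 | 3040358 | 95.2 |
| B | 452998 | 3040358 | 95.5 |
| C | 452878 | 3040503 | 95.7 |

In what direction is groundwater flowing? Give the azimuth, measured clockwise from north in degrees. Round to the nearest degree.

∂h/∂x = (95.5 − 95.2) / (452998 − 452878) = +0.002500
∂h/∂y = (95.7 − 95.2) / (3040503 − 3040358) = +0.003448
Flow direction (−∇h) has components (-0.002500 E, -0.003448 N).
Azimuth = atan2(E, N) = atan2(-0.002500, -0.003448) = 215.9° ≈ 216°.

216°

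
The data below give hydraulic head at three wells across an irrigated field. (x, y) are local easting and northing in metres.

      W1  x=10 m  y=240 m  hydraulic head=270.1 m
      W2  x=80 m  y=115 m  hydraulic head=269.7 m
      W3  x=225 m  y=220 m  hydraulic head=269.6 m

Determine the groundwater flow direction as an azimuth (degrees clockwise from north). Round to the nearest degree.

With h = a·x + b·y + c and W1 as origin, the differences give:
  70·a + (-125)·b = -0.4
  215·a + (-20)·b = -0.5
Eliminate b (×(-20) and ×(-125), subtract): 25475·a = -54.50 → a = ∂h/∂x = -0.002139
Back-substitute: b = ∂h/∂y = +0.002002.
Flow direction (−∇h) has components (+0.002139 E, -0.002002 N).
Azimuth = atan2(E, N) = atan2(+0.002139, -0.002002) = 133.1° ≈ 133°.

133°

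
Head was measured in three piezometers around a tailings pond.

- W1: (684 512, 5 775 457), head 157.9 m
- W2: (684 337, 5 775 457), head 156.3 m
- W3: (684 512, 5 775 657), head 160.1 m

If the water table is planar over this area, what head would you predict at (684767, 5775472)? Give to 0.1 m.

160.4 m

∂h/∂x = (156.3 − 157.9) / (684337 − 684512) = +0.009143
∂h/∂y = (160.1 − 157.9) / (5775657 − 5775457) = +0.01100
h(684767, 5775472) = 157.9 + (+0.009143)·(255) + (+0.01100)·(15) = 157.9 +2.331 +0.165 = 160.396 m.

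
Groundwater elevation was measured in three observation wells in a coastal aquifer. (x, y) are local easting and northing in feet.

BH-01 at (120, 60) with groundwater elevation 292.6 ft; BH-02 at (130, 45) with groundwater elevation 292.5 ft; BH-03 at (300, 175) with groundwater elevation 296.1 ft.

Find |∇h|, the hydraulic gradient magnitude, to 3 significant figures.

Three-point gradient (reference BH-01): Δ to BH-02 = (10, -15, -0.1), Δ to BH-03 = (180, 115, +3.5).
∂h/∂x = +0.01065, ∂h/∂y = +0.01377 (det = 3850).
|∇h| = √(0.01065² + 0.01377²) = 0.01741

0.0174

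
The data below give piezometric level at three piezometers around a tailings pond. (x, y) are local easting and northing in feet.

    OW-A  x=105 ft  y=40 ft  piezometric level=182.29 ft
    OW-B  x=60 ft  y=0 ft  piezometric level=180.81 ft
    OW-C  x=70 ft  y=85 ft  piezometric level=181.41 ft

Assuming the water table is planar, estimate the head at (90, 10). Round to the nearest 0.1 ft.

181.7 ft

With h = a·x + b·y + c and OW-A as origin, the differences give:
  (-45)·a + (-40)·b = -1.48
  (-35)·a + 45·b = -0.88
Eliminate b (×45 and ×(-40), subtract): -3425·a = -101.800 → a = ∂h/∂x = +0.02972
Back-substitute: b = ∂h/∂y = +0.003562.
h(90, 10) = 182.29 + (+0.02972)·(-15) + (+0.003562)·(-30) = 182.29 -0.446 -0.107 = 181.737 ft.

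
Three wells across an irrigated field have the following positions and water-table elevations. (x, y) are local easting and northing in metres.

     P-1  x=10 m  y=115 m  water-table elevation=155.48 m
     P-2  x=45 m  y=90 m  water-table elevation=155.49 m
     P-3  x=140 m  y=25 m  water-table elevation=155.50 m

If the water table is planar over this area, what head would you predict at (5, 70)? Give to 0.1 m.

Taking P-1 as reference: P-2−P-1 = (35, -25, +0.01); P-3−P-1 = (130, -90, +0.02).
Determinant of the coordinate differences = 35·(-90) − 130·(-25) = 100.
∂h/∂x = [(+0.01)·(-90) − (+0.02)·(-25)] / 100 = -0.004000
∂h/∂y = [35·(+0.02) − 130·(+0.01)] / 100 = -0.006000
h(5, 70) = 155.48 + (-0.004000)·(-5) + (-0.006000)·(-45) = 155.48 +0.020 +0.270 = 155.770 m.

155.8 m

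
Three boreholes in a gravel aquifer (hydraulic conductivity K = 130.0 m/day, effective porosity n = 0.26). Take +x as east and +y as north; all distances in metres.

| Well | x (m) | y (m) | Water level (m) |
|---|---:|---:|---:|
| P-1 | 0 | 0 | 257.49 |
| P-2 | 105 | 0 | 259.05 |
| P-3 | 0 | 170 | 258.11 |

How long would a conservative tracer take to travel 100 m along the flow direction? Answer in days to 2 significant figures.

13 days

∂h/∂x = (259.05 − 257.49) / (105 − 0) = +0.01486
∂h/∂y = (258.11 − 257.49) / (170 − 0) = +0.003647
|∇h| = √(0.01486² + 0.003647²) = 0.0153
Seepage velocity v = K·i/n = 130.0 × 0.0153 / 0.26 = 7.65 m/day.
t = 100 / 7.65 = 13.07 days.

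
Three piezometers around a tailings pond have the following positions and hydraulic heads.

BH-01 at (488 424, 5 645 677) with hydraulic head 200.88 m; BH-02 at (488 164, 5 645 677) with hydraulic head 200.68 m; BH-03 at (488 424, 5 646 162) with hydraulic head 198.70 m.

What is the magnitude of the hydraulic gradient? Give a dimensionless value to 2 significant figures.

0.0046

∂h/∂x = (200.68 − 200.88) / (488164 − 488424) = +0.0007692
∂h/∂y = (198.70 − 200.88) / (5646162 − 5645677) = -0.004495
|∇h| = √(0.0007692² + -0.004495²) = 0.00456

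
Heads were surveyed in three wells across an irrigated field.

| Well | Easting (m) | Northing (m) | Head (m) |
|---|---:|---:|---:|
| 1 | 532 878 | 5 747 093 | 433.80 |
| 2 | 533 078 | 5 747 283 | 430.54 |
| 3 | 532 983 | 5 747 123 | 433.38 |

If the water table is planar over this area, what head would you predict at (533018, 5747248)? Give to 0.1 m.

Differences from 1: to 2 (Δx, Δy, Δh) = (200, 190, -3.26); to 3 = (105, 30, -0.42).
Solve a·Δx + b·Δy = Δh: det = 200·30 − 105·190 = -13950.
∂h/∂x = [(-3.26)·30 − (-0.42)·190] / -13950 = +0.001290
∂h/∂y = [200·(-0.42) − 105·(-3.26)] / -13950 = -0.01852
h(533018, 5747248) = 433.80 + (+0.001290)·(140) + (-0.01852)·(155) = 433.80 +0.181 -2.870 = 431.111 m.

431.1 m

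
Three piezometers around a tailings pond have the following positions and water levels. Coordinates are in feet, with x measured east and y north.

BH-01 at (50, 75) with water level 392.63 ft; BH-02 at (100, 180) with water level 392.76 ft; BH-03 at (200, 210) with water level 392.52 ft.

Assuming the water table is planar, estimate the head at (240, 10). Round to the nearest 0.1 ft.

With h = a·x + b·y + c and BH-01 as origin, the differences give:
  50·a + 105·b = +0.13
  150·a + 135·b = -0.11
Eliminate b (×135 and ×105, subtract): -9000·a = 29.100 → a = ∂h/∂x = -0.003233
Back-substitute: b = ∂h/∂y = +0.002778.
h(240, 10) = 392.63 + (-0.003233)·(190) + (+0.002778)·(-65) = 392.63 -0.614 -0.181 = 391.835 ft.

391.8 ft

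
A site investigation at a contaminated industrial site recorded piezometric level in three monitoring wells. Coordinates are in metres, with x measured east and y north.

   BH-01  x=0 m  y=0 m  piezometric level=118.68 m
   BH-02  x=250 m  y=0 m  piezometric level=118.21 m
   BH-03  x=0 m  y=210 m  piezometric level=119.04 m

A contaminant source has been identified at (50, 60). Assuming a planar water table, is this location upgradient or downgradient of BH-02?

upgradient

∂h/∂x = (118.21 − 118.68) / (250 − 0) = -0.001880
∂h/∂y = (119.04 − 118.68) / (210 − 0) = +0.001714
Head at (50, 60) = 118.68 + (-0.001880)·(50) + (+0.001714)·(60) = 118.69 m.
That is higher than the 118.21 m at BH-02, so the point is upgradient.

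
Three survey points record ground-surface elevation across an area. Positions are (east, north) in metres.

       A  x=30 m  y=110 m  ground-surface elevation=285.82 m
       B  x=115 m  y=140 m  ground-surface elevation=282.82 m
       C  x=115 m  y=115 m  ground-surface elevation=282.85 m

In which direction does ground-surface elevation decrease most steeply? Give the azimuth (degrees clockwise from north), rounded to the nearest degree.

088°

Differences from A: to B (Δx, Δy, Δh) = (85, 30, -3.00); to C = (85, 5, -2.97).
Determinant of the coordinate differences = 85·5 − 85·30 = -2125.
∂z/∂x = [(-3.00)·5 − (-2.97)·30] / -2125 = -0.03487
∂z/∂y = [85·(-2.97) − 85·(-3.00)] / -2125 = -0.001200
Steepest decrease is along −∇f: components (+0.03487 E, +0.001200 N).
Azimuth = atan2(+0.03487, +0.001200) = 88.0° ≈ 088°.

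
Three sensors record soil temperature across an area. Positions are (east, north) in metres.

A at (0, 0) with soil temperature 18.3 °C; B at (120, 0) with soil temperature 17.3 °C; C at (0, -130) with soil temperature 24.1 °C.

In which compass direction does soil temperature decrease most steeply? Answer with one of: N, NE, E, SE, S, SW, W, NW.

∂T/∂x = (17.3 − 18.3) / (120 − 0) = -0.008333
∂T/∂y = (24.1 − 18.3) / (-130 − 0) = -0.04462
Steepest decrease is along −∇f = (+0.008333 E, +0.04462 N) → north.

N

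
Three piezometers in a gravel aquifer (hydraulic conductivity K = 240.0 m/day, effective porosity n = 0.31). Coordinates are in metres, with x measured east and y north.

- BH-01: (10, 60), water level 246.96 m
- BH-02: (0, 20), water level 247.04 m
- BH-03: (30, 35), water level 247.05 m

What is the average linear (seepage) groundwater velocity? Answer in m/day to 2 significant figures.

2.2 m/day

Taking BH-01 as reference: BH-02−BH-01 = (-10, -40, +0.08); BH-03−BH-01 = (20, -25, +0.09).
Determinant of the coordinate differences = (-10)·(-25) − 20·(-40) = 1050.
∂h/∂x = [(+0.08)·(-25) − (+0.09)·(-40)] / 1050 = +0.001524
∂h/∂y = [(-10)·(+0.09) − 20·(+0.08)] / 1050 = -0.002381
|∇h| = √(0.001524² + -0.002381²) = 0.002827
Seepage velocity v = K·i/n = 240.0 × 0.002827 / 0.31 = 2.189 m/day.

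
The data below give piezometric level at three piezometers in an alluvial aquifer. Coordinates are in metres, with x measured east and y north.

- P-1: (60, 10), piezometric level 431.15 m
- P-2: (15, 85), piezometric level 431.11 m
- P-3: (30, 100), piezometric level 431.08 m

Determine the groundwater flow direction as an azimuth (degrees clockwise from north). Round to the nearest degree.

040°

Differences from P-1: to P-2 (Δx, Δy, Δh) = (-45, 75, -0.04); to P-3 = (-30, 90, -0.07).
Solve a·Δx + b·Δy = Δh: det = (-45)·90 − (-30)·75 = -1800.
∂h/∂x = [(-0.04)·90 − (-0.07)·75] / -1800 = -0.0009167
∂h/∂y = [(-45)·(-0.07) − (-30)·(-0.04)] / -1800 = -0.001083
Flow direction (−∇h) has components (+0.0009167 E, +0.001083 N).
Azimuth = atan2(E, N) = atan2(+0.0009167, +0.001083) = 40.2° ≈ 040°.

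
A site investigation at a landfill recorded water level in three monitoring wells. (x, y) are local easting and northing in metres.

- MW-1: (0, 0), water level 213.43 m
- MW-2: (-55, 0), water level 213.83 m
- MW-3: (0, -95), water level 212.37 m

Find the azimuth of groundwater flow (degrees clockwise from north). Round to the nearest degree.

∂h/∂x = (213.83 − 213.43) / (-55 − 0) = -0.007273
∂h/∂y = (212.37 − 213.43) / (-95 − 0) = +0.01116
Flow direction (−∇h) has components (+0.007273 E, -0.01116 N).
Azimuth = atan2(E, N) = atan2(+0.007273, -0.01116) = 146.9° ≈ 147°.

147°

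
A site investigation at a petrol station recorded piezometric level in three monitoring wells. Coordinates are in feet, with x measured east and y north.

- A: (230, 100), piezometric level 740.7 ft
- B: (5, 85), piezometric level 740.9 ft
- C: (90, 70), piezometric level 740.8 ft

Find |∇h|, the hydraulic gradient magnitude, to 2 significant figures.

0.0015

Taking A as reference: B−A = (-225, -15, +0.2); C−A = (-140, -30, +0.1).
Solve a·Δx + b·Δy = Δh: det = (-225)·(-30) − (-140)·(-15) = 4650.
∂h/∂x = [(+0.2)·(-30) − (+0.1)·(-15)] / 4650 = -0.0009677
∂h/∂y = [(-225)·(+0.1) − (-140)·(+0.2)] / 4650 = +0.001183
|∇h| = √(-0.0009677² + 0.001183²) = 0.001528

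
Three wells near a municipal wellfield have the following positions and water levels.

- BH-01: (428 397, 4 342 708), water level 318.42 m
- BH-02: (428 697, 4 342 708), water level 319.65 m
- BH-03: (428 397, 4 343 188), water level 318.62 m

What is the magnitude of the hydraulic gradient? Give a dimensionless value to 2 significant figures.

∂h/∂x = (319.65 − 318.42) / (428697 − 428397) = +0.004100
∂h/∂y = (318.62 − 318.42) / (4343188 − 4342708) = +0.0004167
|∇h| = √(0.004100² + 0.0004167²) = 0.004121

0.0041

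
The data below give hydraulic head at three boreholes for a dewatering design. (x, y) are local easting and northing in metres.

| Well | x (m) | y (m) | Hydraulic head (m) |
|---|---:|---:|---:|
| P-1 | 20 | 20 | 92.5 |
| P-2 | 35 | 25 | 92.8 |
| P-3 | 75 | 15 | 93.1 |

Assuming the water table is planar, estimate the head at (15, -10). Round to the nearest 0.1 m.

With h = a·x + b·y + c and P-1 as origin, the differences give:
  15·a + 5·b = +0.3
  55·a + (-5)·b = +0.6
Eliminate b (×(-5) and ×5, subtract): -350·a = -4.50 → a = ∂h/∂x = +0.01286
Back-substitute: b = ∂h/∂y = +0.02143.
h(15, -10) = 92.5 + (+0.01286)·(-5) + (+0.02143)·(-30) = 92.5 -0.064 -0.643 = 91.793 m.

91.8 m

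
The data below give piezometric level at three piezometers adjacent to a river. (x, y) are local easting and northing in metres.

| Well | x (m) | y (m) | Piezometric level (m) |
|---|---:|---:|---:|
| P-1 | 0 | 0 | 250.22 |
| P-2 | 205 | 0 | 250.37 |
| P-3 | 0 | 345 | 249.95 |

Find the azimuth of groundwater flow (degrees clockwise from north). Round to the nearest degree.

317°

∂h/∂x = (250.37 − 250.22) / (205 − 0) = +0.0007317
∂h/∂y = (249.95 − 250.22) / (345 − 0) = -0.0007826
Flow direction (−∇h) has components (-0.0007317 E, +0.0007826 N).
Azimuth = atan2(E, N) = atan2(-0.0007317, +0.0007826) = 316.9° ≈ 317°.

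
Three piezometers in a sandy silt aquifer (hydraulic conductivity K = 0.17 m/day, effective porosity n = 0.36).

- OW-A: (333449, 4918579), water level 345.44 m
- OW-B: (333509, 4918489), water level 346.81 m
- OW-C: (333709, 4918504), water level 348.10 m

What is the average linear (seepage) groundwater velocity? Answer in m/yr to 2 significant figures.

2.2 m/yr

With h = a·x + b·y + c and OW-A as origin, the differences give:
  60·a + (-90)·b = +1.37
  260·a + (-75)·b = +2.66
Eliminate b (×(-75) and ×(-90), subtract): 18900·a = 136.650 → a = ∂h/∂x = +0.007230
Back-substitute: b = ∂h/∂y = -0.01040.
|∇h| = √(0.007230² + -0.01040²) = 0.01267
Seepage velocity v = K·i/n = 0.17 × 0.01267 / 0.36 = 0.005983 m/day = 2.185 m/yr.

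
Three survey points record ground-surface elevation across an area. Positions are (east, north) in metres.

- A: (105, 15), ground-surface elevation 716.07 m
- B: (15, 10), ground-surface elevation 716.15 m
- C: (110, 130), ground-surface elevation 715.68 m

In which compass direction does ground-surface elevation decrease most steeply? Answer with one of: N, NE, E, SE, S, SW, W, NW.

Differences from A: to B (Δx, Δy, Δh) = (-90, -5, +0.08); to C = (5, 115, -0.39).
Solve a·Δx + b·Δy = Δz: det = (-90)·115 − 5·(-5) = -10325.
∂z/∂x = [(+0.08)·115 − (-0.39)·(-5)] / -10325 = -0.0007022
∂z/∂y = [(-90)·(-0.39) − 5·(+0.08)] / -10325 = -0.003361
Steepest decrease is along −∇f = (+0.0007022 E, +0.003361 N) → north.

N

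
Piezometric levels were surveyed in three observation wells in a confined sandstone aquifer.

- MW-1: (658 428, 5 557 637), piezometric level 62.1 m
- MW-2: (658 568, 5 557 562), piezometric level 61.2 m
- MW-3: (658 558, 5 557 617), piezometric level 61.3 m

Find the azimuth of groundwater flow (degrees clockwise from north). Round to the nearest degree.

097°

Three-point gradient (reference MW-1): Δ to MW-2 = (140, -75, -0.9), Δ to MW-3 = (130, -20, -0.8).
∂h/∂x = -0.006043, ∂h/∂y = +0.0007194 (det = 6950).
Flow direction (−∇h) has components (+0.006043 E, -0.0007194 N).
Azimuth = atan2(E, N) = atan2(+0.006043, -0.0007194) = 96.8° ≈ 097°.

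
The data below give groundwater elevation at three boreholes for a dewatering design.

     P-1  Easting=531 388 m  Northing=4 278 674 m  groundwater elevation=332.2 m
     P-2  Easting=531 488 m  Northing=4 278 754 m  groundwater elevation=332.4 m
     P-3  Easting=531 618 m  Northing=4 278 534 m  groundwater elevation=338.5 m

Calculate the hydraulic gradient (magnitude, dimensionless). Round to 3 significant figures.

0.0244

Three-point gradient (reference P-1): Δ to P-2 = (100, 80, +0.2), Δ to P-3 = (230, -140, +6.3).
∂h/∂x = +0.01642, ∂h/∂y = -0.01802 (det = -32400).
|∇h| = √(0.01642² + -0.01802²) = 0.02438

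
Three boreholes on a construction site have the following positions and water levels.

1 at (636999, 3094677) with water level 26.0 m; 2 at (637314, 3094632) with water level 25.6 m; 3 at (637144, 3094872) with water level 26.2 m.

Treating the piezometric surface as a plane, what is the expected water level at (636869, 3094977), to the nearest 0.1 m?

26.7 m

Differences from 1: to 2 (Δx, Δy, Δh) = (315, -45, -0.4); to 3 = (145, 195, +0.2).
Solve a·Δx + b·Δy = Δh: det = 315·195 − 145·(-45) = 67950.
∂h/∂x = [(-0.4)·195 − (+0.2)·(-45)] / 67950 = -0.001015
∂h/∂y = [315·(+0.2) − 145·(-0.4)] / 67950 = +0.001781
h(636869, 3094977) = 26.0 + (-0.001015)·(-130) + (+0.001781)·(300) = 26.0 +0.132 +0.534 = 26.666 m.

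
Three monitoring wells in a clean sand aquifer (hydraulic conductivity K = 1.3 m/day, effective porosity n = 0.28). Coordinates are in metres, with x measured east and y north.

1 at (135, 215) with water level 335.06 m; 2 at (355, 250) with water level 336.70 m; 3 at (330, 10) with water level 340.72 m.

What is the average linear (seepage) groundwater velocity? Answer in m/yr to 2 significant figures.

35 m/yr

Differences from 1: to 2 (Δx, Δy, Δh) = (220, 35, +1.64); to 3 = (195, -205, +5.66).
Solve a·Δx + b·Δy = Δh: det = 220·(-205) − 195·35 = -51925.
∂h/∂x = [(+1.64)·(-205) − (+5.66)·35] / -51925 = +0.01029
∂h/∂y = [220·(+5.66) − 195·(+1.64)] / -51925 = -0.01782
|∇h| = √(0.01029² + -0.01782²) = 0.02058
Seepage velocity v = K·i/n = 1.3 × 0.02058 / 0.28 = 0.09555 m/day = 34.9 m/yr.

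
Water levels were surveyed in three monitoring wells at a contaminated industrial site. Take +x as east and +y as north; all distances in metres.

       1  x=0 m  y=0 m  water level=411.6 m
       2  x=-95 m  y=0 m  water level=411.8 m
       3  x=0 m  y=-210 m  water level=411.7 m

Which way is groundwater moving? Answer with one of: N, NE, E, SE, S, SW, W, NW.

∂h/∂x = (411.8 − 411.6) / (-95 − 0) = -0.002105
∂h/∂y = (411.7 − 411.6) / (-210 − 0) = -0.0004762
Flow = −∇h = (+0.002105 east, +0.0004762 north), which points east.

E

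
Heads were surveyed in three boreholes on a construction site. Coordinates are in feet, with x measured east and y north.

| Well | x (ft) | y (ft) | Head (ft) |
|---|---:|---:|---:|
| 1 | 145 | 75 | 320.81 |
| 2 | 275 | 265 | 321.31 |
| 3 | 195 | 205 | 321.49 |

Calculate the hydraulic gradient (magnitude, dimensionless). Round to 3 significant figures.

With h = a·x + b·y + c and 1 as origin, the differences give:
  130·a + 190·b = +0.50
  50·a + 130·b = +0.68
Eliminate b (×130 and ×190, subtract): 7400·a = -64.200 → a = ∂h/∂x = -0.008676
Back-substitute: b = ∂h/∂y = +0.008568.
|∇h| = √(-0.008676² + 0.008568²) = 0.01219

0.0122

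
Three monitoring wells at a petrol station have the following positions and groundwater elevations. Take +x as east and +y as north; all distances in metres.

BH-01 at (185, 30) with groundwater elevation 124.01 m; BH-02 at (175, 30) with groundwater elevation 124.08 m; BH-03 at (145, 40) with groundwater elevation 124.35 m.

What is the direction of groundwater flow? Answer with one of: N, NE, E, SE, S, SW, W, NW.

Differences from BH-01: to BH-02 (Δx, Δy, Δh) = (-10, 0, +0.07); to BH-03 = (-40, 10, +0.34).
Solve a·Δx + b·Δy = Δh: det = (-10)·10 − (-40)·0 = -100.
∂h/∂x = [(+0.07)·10 − (+0.34)·0] / -100 = -0.007000
∂h/∂y = [(-10)·(+0.34) − (-40)·(+0.07)] / -100 = +0.006000
Flow = −∇h = (+0.007000 east, -0.006000 north), which points southeast.

SE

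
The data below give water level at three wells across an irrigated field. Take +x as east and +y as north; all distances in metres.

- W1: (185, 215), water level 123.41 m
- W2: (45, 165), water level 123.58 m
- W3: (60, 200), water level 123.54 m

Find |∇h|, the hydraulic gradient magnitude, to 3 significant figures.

With h = a·x + b·y + c and W1 as origin, the differences give:
  (-140)·a + (-50)·b = +0.17
  (-125)·a + (-15)·b = +0.13
Eliminate b (×(-15) and ×(-50), subtract): -4150·a = 3.950 → a = ∂h/∂x = -0.0009518
Back-substitute: b = ∂h/∂y = -0.0007349.
|∇h| = √(-0.0009518² + -0.0007349²) = 0.001202

0.00120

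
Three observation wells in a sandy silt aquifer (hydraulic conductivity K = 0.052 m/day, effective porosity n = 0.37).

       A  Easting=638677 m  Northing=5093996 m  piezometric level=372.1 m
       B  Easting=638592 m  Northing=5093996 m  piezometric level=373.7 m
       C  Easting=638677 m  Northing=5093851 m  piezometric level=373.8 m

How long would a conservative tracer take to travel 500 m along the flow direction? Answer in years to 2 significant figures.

440 years

∂h/∂x = (373.7 − 372.1) / (638592 − 638677) = -0.01882
∂h/∂y = (373.8 − 372.1) / (5093851 − 5093996) = -0.01172
|∇h| = √(-0.01882² + -0.01172²) = 0.02217
Seepage velocity v = K·i/n = 0.052 × 0.02217 / 0.37 = 0.003116 m/day.
t = 500 / 0.003116 = 1.605e+05 days = 439 years.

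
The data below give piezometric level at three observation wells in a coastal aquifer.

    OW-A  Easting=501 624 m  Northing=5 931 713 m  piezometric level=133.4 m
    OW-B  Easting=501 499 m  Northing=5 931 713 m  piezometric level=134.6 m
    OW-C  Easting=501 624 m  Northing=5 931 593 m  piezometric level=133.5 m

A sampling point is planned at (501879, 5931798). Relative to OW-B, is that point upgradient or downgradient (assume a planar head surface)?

downgradient

∂h/∂x = (134.6 − 133.4) / (501499 − 501624) = -0.009600
∂h/∂y = (133.5 − 133.4) / (5931593 − 5931713) = -0.0008333
Head at (501879, 5931798) = 133.4 + (-0.009600)·(255) + (-0.0008333)·(85) = 130.88 m.
That is lower than the 134.6 m at OW-B, so the point is downgradient.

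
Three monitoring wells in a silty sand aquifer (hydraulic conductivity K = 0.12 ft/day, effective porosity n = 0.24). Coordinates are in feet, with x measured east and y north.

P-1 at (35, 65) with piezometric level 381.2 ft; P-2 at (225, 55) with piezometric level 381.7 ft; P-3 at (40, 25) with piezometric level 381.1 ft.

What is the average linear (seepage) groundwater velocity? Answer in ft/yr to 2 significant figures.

Taking P-1 as reference: P-2−P-1 = (190, -10, +0.5); P-3−P-1 = (5, -40, -0.1).
Determinant of the coordinate differences = 190·(-40) − 5·(-10) = -7550.
∂h/∂x = [(+0.5)·(-40) − (-0.1)·(-10)] / -7550 = +0.002781
∂h/∂y = [190·(-0.1) − 5·(+0.5)] / -7550 = +0.002848
|∇h| = √(0.002781² + 0.002848²) = 0.003981
Seepage velocity v = K·i/n = 0.12 × 0.003981 / 0.24 = 0.001991 ft/day = 0.7272 ft/yr.

0.73 ft/yr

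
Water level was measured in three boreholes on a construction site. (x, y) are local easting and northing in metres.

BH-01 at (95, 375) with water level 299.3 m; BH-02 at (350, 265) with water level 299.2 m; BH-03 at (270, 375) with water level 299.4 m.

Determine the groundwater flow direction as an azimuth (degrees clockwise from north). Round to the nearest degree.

Differences from BH-01: to BH-02 (Δx, Δy, Δh) = (255, -110, -0.1); to BH-03 = (175, 0, +0.1).
Solve a·Δx + b·Δy = Δh: det = 255·0 − 175·(-110) = 19250.
∂h/∂x = [(-0.1)·0 − (+0.1)·(-110)] / 19250 = +0.0005714
∂h/∂y = [255·(+0.1) − 175·(-0.1)] / 19250 = +0.002234
Flow direction (−∇h) has components (-0.0005714 E, -0.002234 N).
Azimuth = atan2(E, N) = atan2(-0.0005714, -0.002234) = 194.3° ≈ 194°.

194°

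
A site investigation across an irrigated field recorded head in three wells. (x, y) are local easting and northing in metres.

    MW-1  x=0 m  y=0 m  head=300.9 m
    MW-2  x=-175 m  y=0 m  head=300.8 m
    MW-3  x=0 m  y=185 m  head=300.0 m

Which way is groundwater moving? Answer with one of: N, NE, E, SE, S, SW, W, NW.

N

∂h/∂x = (300.8 − 300.9) / (-175 − 0) = +0.0005714
∂h/∂y = (300.0 − 300.9) / (185 − 0) = -0.004865
Flow = −∇h = (-0.0005714 east, +0.004865 north), which points north.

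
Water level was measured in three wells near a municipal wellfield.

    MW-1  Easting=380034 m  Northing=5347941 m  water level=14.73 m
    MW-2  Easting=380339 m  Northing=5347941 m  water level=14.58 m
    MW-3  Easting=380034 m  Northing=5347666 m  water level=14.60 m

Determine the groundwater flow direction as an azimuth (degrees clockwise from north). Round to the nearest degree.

134°

∂h/∂x = (14.58 − 14.73) / (380339 − 380034) = -0.0004918
∂h/∂y = (14.60 − 14.73) / (5347666 − 5347941) = +0.0004727
Flow direction (−∇h) has components (+0.0004918 E, -0.0004727 N).
Azimuth = atan2(E, N) = atan2(+0.0004918, -0.0004727) = 133.9° ≈ 134°.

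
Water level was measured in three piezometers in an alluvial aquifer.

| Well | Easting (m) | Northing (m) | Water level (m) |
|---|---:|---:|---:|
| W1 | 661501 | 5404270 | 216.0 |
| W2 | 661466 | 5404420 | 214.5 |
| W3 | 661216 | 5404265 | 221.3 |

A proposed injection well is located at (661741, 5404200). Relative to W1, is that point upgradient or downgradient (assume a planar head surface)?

With h = a·x + b·y + c and W1 as origin, the differences give:
  (-35)·a + 150·b = -1.5
  (-285)·a + (-5)·b = +5.3
Eliminate b (×(-5) and ×150, subtract): 42925·a = -787.50 → a = ∂h/∂x = -0.01835
Back-substitute: b = ∂h/∂y = -0.01428.
Head at (661741, 5404200) = 216.0 + (-0.01835)·(240) + (-0.01428)·(-70) = 212.60 m.
That is lower than the 216.0 m at W1, so the point is downgradient.

downgradient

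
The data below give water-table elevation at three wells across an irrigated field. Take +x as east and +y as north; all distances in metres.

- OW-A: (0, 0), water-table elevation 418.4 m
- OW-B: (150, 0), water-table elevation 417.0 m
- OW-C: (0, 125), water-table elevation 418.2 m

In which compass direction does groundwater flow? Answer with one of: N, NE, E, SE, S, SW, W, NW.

∂h/∂x = (417.0 − 418.4) / (150 − 0) = -0.009333
∂h/∂y = (418.2 − 418.4) / (125 − 0) = -0.001600
Flow = −∇h = (+0.009333 east, +0.001600 north), which points east.

E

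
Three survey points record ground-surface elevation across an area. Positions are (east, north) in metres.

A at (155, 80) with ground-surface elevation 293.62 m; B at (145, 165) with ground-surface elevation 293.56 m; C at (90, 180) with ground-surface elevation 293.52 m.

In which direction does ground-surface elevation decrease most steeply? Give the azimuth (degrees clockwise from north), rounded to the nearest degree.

319°

Differences from A: to B (Δx, Δy, Δh) = (-10, 85, -0.06); to C = (-65, 100, -0.10).
Solve a·Δx + b·Δy = Δz: det = (-10)·100 − (-65)·85 = 4525.
∂z/∂x = [(-0.06)·100 − (-0.10)·85] / 4525 = +0.0005525
∂z/∂y = [(-10)·(-0.10) − (-65)·(-0.06)] / 4525 = -0.0006409
Steepest decrease is along −∇f: components (-0.0005525 E, +0.0006409 N).
Azimuth = atan2(-0.0005525, +0.0006409) = 319.2° ≈ 319°.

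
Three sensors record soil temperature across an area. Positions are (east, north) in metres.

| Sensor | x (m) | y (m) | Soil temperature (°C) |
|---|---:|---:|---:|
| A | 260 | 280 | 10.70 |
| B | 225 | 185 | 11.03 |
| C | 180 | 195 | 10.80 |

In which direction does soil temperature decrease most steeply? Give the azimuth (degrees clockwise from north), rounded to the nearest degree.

321°

Taking A as reference: B−A = (-35, -95, +0.33); C−A = (-80, -85, +0.10).
Determinant of the coordinate differences = (-35)·(-85) − (-80)·(-95) = -4625.
∂T/∂x = [(+0.33)·(-85) − (+0.10)·(-95)] / -4625 = +0.004011
∂T/∂y = [(-35)·(+0.10) − (-80)·(+0.33)] / -4625 = -0.004951
Steepest decrease is along −∇f: components (-0.004011 E, +0.004951 N).
Azimuth = atan2(-0.004011, +0.004951) = 321.0° ≈ 321°.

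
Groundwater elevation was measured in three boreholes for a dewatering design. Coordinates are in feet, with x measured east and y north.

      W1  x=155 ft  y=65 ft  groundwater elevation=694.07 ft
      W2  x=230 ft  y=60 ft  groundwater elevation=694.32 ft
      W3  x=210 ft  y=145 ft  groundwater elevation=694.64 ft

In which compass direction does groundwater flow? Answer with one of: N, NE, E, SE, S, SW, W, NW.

SW

Differences from W1: to W2 (Δx, Δy, Δh) = (75, -5, +0.25); to W3 = (55, 80, +0.57).
Determinant of the coordinate differences = 75·80 − 55·(-5) = 6275.
∂h/∂x = [(+0.25)·80 − (+0.57)·(-5)] / 6275 = +0.003641
∂h/∂y = [75·(+0.57) − 55·(+0.25)] / 6275 = +0.004622
Flow = −∇h = (-0.003641 east, -0.004622 north), which points southwest.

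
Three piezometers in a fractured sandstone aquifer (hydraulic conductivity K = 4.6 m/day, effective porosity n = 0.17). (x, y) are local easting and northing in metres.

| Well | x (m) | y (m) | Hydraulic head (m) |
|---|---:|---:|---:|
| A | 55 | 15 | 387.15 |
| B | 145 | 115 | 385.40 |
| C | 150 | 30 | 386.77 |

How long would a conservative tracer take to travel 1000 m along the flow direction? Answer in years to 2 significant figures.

6.2 years

Differences from A: to B (Δx, Δy, Δh) = (90, 100, -1.75); to C = (95, 15, -0.38).
Determinant of the coordinate differences = 90·15 − 95·100 = -8150.
∂h/∂x = [(-1.75)·15 − (-0.38)·100] / -8150 = -0.001442
∂h/∂y = [90·(-0.38) − 95·(-1.75)] / -8150 = -0.01620
|∇h| = √(-0.001442² + -0.01620²) = 0.01626
Seepage velocity v = K·i/n = 4.6 × 0.01626 / 0.17 = 0.44 m/day.
t = 1000 / 0.44 = 2273 days = 6.22 years.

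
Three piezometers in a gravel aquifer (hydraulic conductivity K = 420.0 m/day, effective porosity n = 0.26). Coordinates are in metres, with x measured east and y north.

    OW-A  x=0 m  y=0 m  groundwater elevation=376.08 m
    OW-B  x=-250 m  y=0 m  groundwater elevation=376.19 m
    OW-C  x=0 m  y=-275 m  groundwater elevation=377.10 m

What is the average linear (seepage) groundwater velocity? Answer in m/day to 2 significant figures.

∂h/∂x = (376.19 − 376.08) / (-250 − 0) = -0.0004400
∂h/∂y = (377.10 − 376.08) / (-275 − 0) = -0.003709
|∇h| = √(-0.0004400² + -0.003709²) = 0.003735
Seepage velocity v = K·i/n = 420.0 × 0.003735 / 0.26 = 6.033 m/day.

6.0 m/day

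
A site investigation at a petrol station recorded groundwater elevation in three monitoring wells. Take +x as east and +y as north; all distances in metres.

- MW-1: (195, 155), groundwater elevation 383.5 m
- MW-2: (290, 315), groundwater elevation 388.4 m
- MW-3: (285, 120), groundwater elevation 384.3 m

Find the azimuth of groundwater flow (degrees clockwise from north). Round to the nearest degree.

Differences from MW-1: to MW-2 (Δx, Δy, Δh) = (95, 160, +4.9); to MW-3 = (90, -35, +0.8).
Solve a·Δx + b·Δy = Δh: det = 95·(-35) − 90·160 = -17725.
∂h/∂x = [(+4.9)·(-35) − (+0.8)·160] / -17725 = +0.01690
∂h/∂y = [95·(+0.8) − 90·(+4.9)] / -17725 = +0.02059
Flow direction (−∇h) has components (-0.01690 E, -0.02059 N).
Azimuth = atan2(E, N) = atan2(-0.01690, -0.02059) = 219.4° ≈ 219°.

219°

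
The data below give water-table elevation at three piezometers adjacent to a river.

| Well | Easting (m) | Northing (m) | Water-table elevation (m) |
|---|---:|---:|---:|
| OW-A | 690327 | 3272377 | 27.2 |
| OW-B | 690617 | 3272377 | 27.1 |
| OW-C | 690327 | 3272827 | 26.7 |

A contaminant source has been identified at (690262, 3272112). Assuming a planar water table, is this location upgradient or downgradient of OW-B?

upgradient

∂h/∂x = (27.1 − 27.2) / (690617 − 690327) = -0.0003448
∂h/∂y = (26.7 − 27.2) / (3272827 − 3272377) = -0.001111
Head at (690262, 3272112) = 27.2 + (-0.0003448)·(-65) + (-0.001111)·(-265) = 27.52 m.
That is higher than the 27.1 m at OW-B, so the point is upgradient.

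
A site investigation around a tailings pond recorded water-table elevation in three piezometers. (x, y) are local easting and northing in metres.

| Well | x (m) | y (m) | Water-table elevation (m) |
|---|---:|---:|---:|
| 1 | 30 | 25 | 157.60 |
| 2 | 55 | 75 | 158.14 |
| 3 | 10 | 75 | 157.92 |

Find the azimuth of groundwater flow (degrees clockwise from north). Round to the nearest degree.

210°

Differences from 1: to 2 (Δx, Δy, Δh) = (25, 50, +0.54); to 3 = (-20, 50, +0.32).
Determinant of the coordinate differences = 25·50 − (-20)·50 = 2250.
∂h/∂x = [(+0.54)·50 − (+0.32)·50] / 2250 = +0.004889
∂h/∂y = [25·(+0.32) − (-20)·(+0.54)] / 2250 = +0.008356
Flow direction (−∇h) has components (-0.004889 E, -0.008356 N).
Azimuth = atan2(E, N) = atan2(-0.004889, -0.008356) = 210.3° ≈ 210°.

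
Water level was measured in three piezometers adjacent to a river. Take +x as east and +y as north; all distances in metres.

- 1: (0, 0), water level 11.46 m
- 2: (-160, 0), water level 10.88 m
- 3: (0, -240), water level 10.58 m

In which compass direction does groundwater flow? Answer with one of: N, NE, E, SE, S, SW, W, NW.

∂h/∂x = (10.88 − 11.46) / (-160 − 0) = +0.003625
∂h/∂y = (10.58 − 11.46) / (-240 − 0) = +0.003667
Flow = −∇h = (-0.003625 east, -0.003667 north), which points southwest.

SW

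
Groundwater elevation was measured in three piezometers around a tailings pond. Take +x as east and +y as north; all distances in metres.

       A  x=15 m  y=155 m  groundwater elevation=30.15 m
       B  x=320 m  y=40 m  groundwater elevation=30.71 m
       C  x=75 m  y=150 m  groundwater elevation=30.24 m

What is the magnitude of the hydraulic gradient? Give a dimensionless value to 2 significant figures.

Three-point gradient (reference A): Δ to B = (305, -115, +0.56), Δ to C = (60, -5, +0.09).
∂h/∂x = +0.001405, ∂h/∂y = -0.001144 (det = 5375).
|∇h| = √(0.001405² + -0.001144²) = 0.001812

0.0018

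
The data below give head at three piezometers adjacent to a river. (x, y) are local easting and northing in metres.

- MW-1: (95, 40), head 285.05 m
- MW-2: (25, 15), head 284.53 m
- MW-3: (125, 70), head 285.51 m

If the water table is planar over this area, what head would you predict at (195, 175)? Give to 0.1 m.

Differences from MW-1: to MW-2 (Δx, Δy, Δh) = (-70, -25, -0.52); to MW-3 = (30, 30, +0.46).
Solve a·Δx + b·Δy = Δh: det = (-70)·30 − 30·(-25) = -1350.
∂h/∂x = [(-0.52)·30 − (+0.46)·(-25)] / -1350 = +0.003037
∂h/∂y = [(-70)·(+0.46) − 30·(-0.52)] / -1350 = +0.01230
h(195, 175) = 285.05 + (+0.003037)·(100) + (+0.01230)·(135) = 285.05 +0.304 +1.660 = 287.014 m.

287.0 m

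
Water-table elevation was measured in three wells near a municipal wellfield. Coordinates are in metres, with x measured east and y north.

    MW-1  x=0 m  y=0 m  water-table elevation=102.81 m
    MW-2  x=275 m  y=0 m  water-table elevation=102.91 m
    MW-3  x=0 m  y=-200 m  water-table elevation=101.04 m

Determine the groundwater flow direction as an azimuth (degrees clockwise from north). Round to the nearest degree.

182°

∂h/∂x = (102.91 − 102.81) / (275 − 0) = +0.0003636
∂h/∂y = (101.04 − 102.81) / (-200 − 0) = +0.008850
Flow direction (−∇h) has components (-0.0003636 E, -0.008850 N).
Azimuth = atan2(E, N) = atan2(-0.0003636, -0.008850) = 182.4° ≈ 182°.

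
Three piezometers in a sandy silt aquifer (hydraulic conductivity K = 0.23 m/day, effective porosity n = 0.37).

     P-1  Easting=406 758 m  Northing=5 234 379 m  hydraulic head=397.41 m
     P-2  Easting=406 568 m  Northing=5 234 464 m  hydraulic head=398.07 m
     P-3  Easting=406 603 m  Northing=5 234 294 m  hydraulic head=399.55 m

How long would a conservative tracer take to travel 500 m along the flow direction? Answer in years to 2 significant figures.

Differences from P-1: to P-2 (Δx, Δy, Δh) = (-190, 85, +0.66); to P-3 = (-155, -85, +2.14).
Solve a·Δx + b·Δy = Δh: det = (-190)·(-85) − (-155)·85 = 29325.
∂h/∂x = [(+0.66)·(-85) − (+2.14)·85] / 29325 = -0.008116
∂h/∂y = [(-190)·(+2.14) − (-155)·(+0.66)] / 29325 = -0.01038
|∇h| = √(-0.008116² + -0.01038²) = 0.01318
Seepage velocity v = K·i/n = 0.23 × 0.01318 / 0.37 = 0.008193 m/day.
t = 500 / 0.008193 = 6.103e+04 days = 167 years.

170 years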